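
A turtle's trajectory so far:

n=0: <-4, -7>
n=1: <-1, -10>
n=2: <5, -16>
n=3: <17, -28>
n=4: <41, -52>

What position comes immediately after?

<89, -100>

The jumps are <+3, -3>, <+6, -6>, <+12, -12>, <+24, -24> — a geometric progression with ratio 2.
step 5: <41, -52> + <+48, -48> → <89, -100>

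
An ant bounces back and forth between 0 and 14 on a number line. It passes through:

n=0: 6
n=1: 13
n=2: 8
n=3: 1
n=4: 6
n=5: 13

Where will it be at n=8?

The value travels 7 per step and bounces off the walls at 0 and 14.
  step 6: 13 → 8
  step 7: 8 → 1
  step 8: 1 → 6

6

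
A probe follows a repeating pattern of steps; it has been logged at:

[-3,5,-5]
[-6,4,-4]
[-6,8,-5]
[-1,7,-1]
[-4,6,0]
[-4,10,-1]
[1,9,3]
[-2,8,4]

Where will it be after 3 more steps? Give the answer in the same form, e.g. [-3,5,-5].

[0,10,8]

The moves between consecutive positions are [-3,-1,+1], [+0,+4,-1], [+5,-1,+4], [-3,-1,+1], [+0,+4,-1], [+5,-1,+4], [-3,-1,+1]; they repeat the 3-cycle [[-3,-1,+1], [+0,+4,-1], [+5,-1,+4]].
step 8: apply [+0,+4,-1] → [-2,12,3]
step 9: apply [+5,-1,+4] → [3,11,7]
step 10: apply [-3,-1,+1] → [0,10,8]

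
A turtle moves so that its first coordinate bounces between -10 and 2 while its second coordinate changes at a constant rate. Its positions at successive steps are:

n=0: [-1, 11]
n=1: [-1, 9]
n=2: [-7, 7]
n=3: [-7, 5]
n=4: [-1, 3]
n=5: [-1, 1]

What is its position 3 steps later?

The first coordinate travels 6 per step and bounces off the walls at -10 and 2.
  step 6: -1 → -7
  step 7: -7 → -7
  step 8: -7 → -1
The second coordinate changes by -2 each step: at step 8 it is -5.

[-1, -5]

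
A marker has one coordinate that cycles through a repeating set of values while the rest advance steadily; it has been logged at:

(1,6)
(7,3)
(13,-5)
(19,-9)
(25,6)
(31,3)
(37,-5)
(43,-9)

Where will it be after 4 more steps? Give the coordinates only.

(67,-9)

The first coordinate changes by +6 each step, so at step 11 it is 1 + 11·(6) = 67.
The second coordinate repeats the cycle [6, 3, -5, -9] with period 4; step 11 mod 4 = 3, giving -9.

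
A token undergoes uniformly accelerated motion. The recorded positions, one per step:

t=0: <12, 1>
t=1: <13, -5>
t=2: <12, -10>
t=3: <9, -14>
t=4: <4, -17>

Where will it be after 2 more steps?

Successive displacements: <+1, -6>, <-1, -5>, <-3, -4>, <-5, -3> — each changes by <-2, +1>.
step 5: <4, -17> + <-7, -2> → <-3, -19>
step 6: <-3, -19> + <-9, -1> → <-12, -20>

<-12, -20>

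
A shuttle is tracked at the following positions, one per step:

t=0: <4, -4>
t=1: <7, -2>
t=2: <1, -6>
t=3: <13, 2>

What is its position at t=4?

Consecutive displacements <+3, +2>, <-6, -4>, <+12, +8> scale by a factor of -2 each step.
step 4: <13, 2> + <-24, -16> → <-11, -14>

<-11, -14>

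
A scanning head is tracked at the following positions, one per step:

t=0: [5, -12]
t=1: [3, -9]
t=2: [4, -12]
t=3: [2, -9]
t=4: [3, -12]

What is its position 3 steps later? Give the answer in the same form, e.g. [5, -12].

[0, -9]

Differencing gives [-2, +3], [+1, -3], [-2, +3], [+1, -3]. This is the pattern [-2, +3], [+1, -3] repeated.
step 5: apply [-2, +3] → [1, -9]
step 6: apply [+1, -3] → [2, -12]
step 7: apply [-2, +3] → [0, -9]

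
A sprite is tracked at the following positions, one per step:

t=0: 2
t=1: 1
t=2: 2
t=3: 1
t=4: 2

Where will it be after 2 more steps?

Step-to-step displacements: -1, +1, -1, +1; each is -1× the previous.
step 5: 2 − 1 → 1
step 6: 1 + 1 → 2

2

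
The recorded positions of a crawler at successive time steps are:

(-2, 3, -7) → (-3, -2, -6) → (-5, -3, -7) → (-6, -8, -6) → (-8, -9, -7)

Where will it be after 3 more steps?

(-12, -20, -6)

The moves between consecutive positions are (-1, -5, +1), (-2, -1, -1), (-1, -5, +1), (-2, -1, -1); they repeat the 2-cycle [(-1, -5, +1), (-2, -1, -1)].
step 5: apply (-1, -5, +1) → (-9, -14, -6)
step 6: apply (-2, -1, -1) → (-11, -15, -7)
step 7: apply (-1, -5, +1) → (-12, -20, -6)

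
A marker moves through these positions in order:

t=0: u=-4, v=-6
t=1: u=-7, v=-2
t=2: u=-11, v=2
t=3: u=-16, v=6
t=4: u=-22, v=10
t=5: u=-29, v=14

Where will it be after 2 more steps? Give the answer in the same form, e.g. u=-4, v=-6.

u=-46, v=22

Successive displacements: (-3,+4), (-4,+4), (-5,+4), (-6,+4), (-7,+4) — each changes by (-1,+0).
step 6: u=-29, v=14 + (-8,+4) → u=-37, v=18
step 7: u=-37, v=18 + (-9,+4) → u=-46, v=22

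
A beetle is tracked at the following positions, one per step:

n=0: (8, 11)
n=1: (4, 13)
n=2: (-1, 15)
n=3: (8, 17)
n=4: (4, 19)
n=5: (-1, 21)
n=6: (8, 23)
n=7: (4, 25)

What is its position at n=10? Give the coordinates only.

First: cycles through 8, 4, -1 every 3 steps. Step 10 lands at position 1 of the cycle → 4.
Second: linear, +2 per step → 31 at step 10.

(4, 31)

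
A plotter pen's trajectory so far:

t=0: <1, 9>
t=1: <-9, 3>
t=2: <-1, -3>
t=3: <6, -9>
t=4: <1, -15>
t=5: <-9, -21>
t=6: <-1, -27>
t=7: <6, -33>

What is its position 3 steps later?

<-1, -51>

First: cycles through 1, -9, -1, 6 every 4 steps. Step 10 lands at position 2 of the cycle → -1.
Second: linear, -6 per step → -51 at step 10.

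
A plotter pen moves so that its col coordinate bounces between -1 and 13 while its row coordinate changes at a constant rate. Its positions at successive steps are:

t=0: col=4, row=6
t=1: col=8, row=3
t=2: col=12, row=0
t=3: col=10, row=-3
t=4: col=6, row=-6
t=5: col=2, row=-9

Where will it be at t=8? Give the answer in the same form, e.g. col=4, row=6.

col=8, row=-18

The col coordinate reflects between -1 and 13, moving 4 per step.
  step 6: 2 → 0
  step 7: 0 → 4
  step 8: 4 → 8
The row coordinate changes by -3 each step: at step 8 it is -18.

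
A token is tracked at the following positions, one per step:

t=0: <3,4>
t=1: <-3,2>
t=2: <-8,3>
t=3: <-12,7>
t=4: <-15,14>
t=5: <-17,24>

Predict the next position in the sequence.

<-18,37>

Taking differences between consecutive positions: <-6,-2>, <-5,+1>, <-4,+4>, <-3,+7>, <-2,+10>. These grow by <+1,+3> each step.
step 6: <-17,24> + <-1,+13> → <-18,37>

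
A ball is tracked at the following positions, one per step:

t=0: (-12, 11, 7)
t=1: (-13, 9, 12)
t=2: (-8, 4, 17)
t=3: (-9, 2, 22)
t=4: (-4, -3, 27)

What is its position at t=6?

(0, -10, 37)

Differencing gives (-1, -2, +5), (+5, -5, +5), (-1, -2, +5), (+5, -5, +5). This is the pattern (-1, -2, +5), (+5, -5, +5) repeated.
step 5: apply (-1, -2, +5) → (-5, -5, 32)
step 6: apply (+5, -5, +5) → (0, -10, 37)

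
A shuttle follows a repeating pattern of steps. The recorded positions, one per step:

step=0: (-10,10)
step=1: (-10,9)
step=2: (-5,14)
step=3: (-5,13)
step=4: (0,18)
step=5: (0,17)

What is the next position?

The moves between consecutive positions are (+0,-1), (+5,+5), (+0,-1), (+5,+5), (+0,-1); they repeat the 2-cycle [(+0,-1), (+5,+5)].
step 6: apply (+5,+5) → (5,22)

(5,22)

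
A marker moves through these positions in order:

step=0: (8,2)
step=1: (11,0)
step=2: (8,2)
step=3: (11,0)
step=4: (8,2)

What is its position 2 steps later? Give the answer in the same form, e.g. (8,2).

The jumps are (+3,-2), (-3,+2), (+3,-2), (-3,+2) — a geometric progression with ratio -1.
step 5: (8,2) + (+3,-2) → (11,0)
step 6: (11,0) + (-3,+2) → (8,2)

(8,2)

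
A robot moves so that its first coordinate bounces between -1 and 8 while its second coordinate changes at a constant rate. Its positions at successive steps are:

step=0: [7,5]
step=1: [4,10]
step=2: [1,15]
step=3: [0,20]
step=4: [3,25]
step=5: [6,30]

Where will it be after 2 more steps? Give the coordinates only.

[4,40]

The first coordinate reflects between -1 and 8, moving 3 per step.
  step 6: 6 → 7
  step 7: 7 → 4
The second coordinate changes by +5 each step: at step 7 it is 40.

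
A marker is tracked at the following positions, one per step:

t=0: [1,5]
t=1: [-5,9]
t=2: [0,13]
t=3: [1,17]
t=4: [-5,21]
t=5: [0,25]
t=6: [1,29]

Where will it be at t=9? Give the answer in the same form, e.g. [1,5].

[1,41]

First: cycles through 1, -5, 0 every 3 steps. Step 9 lands at position 0 of the cycle → 1.
Second: linear, +4 per step → 41 at step 9.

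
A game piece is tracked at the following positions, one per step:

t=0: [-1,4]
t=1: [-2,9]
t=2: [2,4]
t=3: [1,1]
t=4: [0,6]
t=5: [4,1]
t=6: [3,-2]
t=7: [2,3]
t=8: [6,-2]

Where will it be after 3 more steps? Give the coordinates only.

[8,-5]

Differencing gives [-1,+5], [+4,-5], [-1,-3], [-1,+5], [+4,-5], [-1,-3], [-1,+5], [+4,-5]. This is the pattern [-1,+5], [+4,-5], [-1,-3] repeated.
step 9: apply [-1,-3] → [5,-5]
step 10: apply [-1,+5] → [4,0]
step 11: apply [+4,-5] → [8,-5]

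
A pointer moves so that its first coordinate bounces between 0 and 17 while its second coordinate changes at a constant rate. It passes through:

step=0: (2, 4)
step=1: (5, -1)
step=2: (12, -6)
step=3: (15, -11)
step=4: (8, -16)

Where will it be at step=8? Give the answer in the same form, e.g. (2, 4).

The first coordinate travels 7 per step and bounces off the walls at 0 and 17.
  step 5: 8 → 1
  step 6: 1 → 6
  step 7: 6 → 13
  step 8: 13 → 14
The second coordinate changes by -5 each step: at step 8 it is -36.

(14, -36)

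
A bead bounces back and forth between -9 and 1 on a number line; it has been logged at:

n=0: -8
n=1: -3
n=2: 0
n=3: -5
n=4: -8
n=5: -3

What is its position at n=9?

The value reflects between -9 and 1, moving 5 per step.
  step 6: -3 → 0
  step 7: 0 → -5
  step 8: -5 → -8
  step 9: -8 → -3

-3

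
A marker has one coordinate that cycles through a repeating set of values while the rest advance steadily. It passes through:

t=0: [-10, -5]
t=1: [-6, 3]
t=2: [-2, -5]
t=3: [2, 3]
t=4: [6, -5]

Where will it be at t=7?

[18, 3]

First: linear, +4 per step → 18 at step 7.
Second: cycles through -5, 3 every 2 steps. Step 7 lands at position 1 of the cycle → 3.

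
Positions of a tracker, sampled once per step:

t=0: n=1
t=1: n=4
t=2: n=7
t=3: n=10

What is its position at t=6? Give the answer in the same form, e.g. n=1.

Each step adds +3 to the position.
step 4: 10 + 3 → n=13
step 5: 13 + 3 → n=16
step 6: 16 + 3 → n=19

n=19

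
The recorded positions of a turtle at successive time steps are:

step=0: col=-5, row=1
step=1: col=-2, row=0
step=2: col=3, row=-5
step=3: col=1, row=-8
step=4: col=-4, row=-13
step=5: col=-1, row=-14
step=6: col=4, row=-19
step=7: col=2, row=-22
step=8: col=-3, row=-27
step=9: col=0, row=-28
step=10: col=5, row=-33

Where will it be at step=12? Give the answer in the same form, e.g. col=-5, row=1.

Step-to-step displacements: (+3, -1), (+5, -5), (-2, -3), (-5, -5), (+3, -1), (+5, -5), (-2, -3), (-5, -5), (+3, -1), (+5, -5) — a repeating cycle of length 4.
step 11: apply (-2, -3) → col=3, row=-36
step 12: apply (-5, -5) → col=-2, row=-41

col=-2, row=-41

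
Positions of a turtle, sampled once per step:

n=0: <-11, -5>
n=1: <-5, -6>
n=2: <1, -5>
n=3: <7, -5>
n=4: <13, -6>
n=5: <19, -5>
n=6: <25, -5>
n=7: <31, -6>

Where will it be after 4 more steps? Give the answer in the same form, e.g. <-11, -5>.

First: linear, +6 per step → 55 at step 11.
Second: cycles through -5, -6, -5 every 3 steps. Step 11 lands at position 2 of the cycle → -5.

<55, -5>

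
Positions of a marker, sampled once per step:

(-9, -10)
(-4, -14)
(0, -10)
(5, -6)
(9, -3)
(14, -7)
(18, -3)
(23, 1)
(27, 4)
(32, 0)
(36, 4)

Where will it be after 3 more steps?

(50, 7)

Step-to-step displacements: (+5, -4), (+4, +4), (+5, +4), (+4, +3), (+5, -4), (+4, +4), (+5, +4), (+4, +3), (+5, -4), (+4, +4) — a repeating cycle of length 4.
step 11: apply (+5, +4) → (41, 8)
step 12: apply (+4, +3) → (45, 11)
step 13: apply (+5, -4) → (50, 7)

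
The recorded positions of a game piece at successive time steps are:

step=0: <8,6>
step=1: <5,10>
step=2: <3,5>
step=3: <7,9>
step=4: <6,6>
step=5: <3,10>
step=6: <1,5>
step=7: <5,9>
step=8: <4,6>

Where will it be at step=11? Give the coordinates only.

<3,9>

Differencing gives <-3,+4>, <-2,-5>, <+4,+4>, <-1,-3>, <-3,+4>, <-2,-5>, <+4,+4>, <-1,-3>. This is the pattern <-3,+4>, <-2,-5>, <+4,+4>, <-1,-3> repeated.
step 9: apply <-3,+4> → <1,10>
step 10: apply <-2,-5> → <-1,5>
step 11: apply <+4,+4> → <3,9>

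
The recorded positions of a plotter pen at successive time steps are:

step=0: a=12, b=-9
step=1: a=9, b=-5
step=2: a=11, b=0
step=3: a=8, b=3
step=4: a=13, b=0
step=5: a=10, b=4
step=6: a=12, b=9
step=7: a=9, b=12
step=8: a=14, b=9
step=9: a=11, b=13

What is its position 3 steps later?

a=15, b=18

The moves between consecutive positions are (-3, +4), (+2, +5), (-3, +3), (+5, -3), (-3, +4), (+2, +5), (-3, +3), (+5, -3), (-3, +4); they repeat the 4-cycle [(-3, +4), (+2, +5), (-3, +3), (+5, -3)].
step 10: apply (+2, +5) → a=13, b=18
step 11: apply (-3, +3) → a=10, b=21
step 12: apply (+5, -3) → a=15, b=18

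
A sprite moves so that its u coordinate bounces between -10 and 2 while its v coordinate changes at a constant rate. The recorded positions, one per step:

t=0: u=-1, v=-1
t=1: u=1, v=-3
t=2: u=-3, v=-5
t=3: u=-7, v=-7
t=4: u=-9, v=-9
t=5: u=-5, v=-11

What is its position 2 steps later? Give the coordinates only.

The u coordinate travels 4 per step and bounces off the walls at -10 and 2.
  step 6: -5 → -1
  step 7: -1 → 1
The v coordinate changes by -2 each step: at step 7 it is -15.

u=1, v=-15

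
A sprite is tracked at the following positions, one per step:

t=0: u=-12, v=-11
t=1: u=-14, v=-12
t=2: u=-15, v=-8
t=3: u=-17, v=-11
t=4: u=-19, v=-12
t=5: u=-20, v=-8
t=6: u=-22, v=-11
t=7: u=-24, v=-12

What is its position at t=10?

u=-29, v=-12

Step-to-step displacements: (-2,-1), (-1,+4), (-2,-3), (-2,-1), (-1,+4), (-2,-3), (-2,-1) — a repeating cycle of length 3.
step 8: apply (-1,+4) → u=-25, v=-8
step 9: apply (-2,-3) → u=-27, v=-11
step 10: apply (-2,-1) → u=-29, v=-12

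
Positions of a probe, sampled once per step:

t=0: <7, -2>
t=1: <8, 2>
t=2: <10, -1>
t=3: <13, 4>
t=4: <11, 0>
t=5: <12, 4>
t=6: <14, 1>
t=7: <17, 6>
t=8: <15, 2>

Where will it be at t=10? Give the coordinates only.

<18, 3>

Differencing gives <+1, +4>, <+2, -3>, <+3, +5>, <-2, -4>, <+1, +4>, <+2, -3>, <+3, +5>, <-2, -4>. This is the pattern <+1, +4>, <+2, -3>, <+3, +5>, <-2, -4> repeated.
step 9: apply <+1, +4> → <16, 6>
step 10: apply <+2, -3> → <18, 3>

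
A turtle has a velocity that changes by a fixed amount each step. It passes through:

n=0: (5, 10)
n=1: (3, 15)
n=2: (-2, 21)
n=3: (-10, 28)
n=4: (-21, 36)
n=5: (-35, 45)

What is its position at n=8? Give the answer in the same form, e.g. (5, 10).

Successive displacements: (-2, +5), (-5, +6), (-8, +7), (-11, +8), (-14, +9) — each changes by (-3, +1).
step 6: (-35, 45) + (-17, +10) → (-52, 55)
step 7: (-52, 55) + (-20, +11) → (-72, 66)
step 8: (-72, 66) + (-23, +12) → (-95, 78)

(-95, 78)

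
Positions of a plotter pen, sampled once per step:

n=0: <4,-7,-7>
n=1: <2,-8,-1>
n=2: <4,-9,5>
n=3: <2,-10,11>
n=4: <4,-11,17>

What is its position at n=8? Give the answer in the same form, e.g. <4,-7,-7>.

<4,-15,41>

The first coordinate repeats the cycle [4, 2] with period 2; step 8 mod 2 = 0, giving 4.
The second coordinate changes by -1 each step, so at step 8 it is -7 + 8·(-1) = -15.
The third coordinate changes by +6 each step, so at step 8 it is -7 + 8·(6) = 41.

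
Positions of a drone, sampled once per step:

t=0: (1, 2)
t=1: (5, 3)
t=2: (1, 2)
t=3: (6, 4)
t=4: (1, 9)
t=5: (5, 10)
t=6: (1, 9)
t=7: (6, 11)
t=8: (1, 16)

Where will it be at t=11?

(6, 18)

Differencing gives (+4, +1), (-4, -1), (+5, +2), (-5, +5), (+4, +1), (-4, -1), (+5, +2), (-5, +5). This is the pattern (+4, +1), (-4, -1), (+5, +2), (-5, +5) repeated.
step 9: apply (+4, +1) → (5, 17)
step 10: apply (-4, -1) → (1, 16)
step 11: apply (+5, +2) → (6, 18)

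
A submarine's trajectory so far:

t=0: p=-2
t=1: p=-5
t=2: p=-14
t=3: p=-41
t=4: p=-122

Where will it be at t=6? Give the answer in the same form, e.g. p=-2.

Consecutive displacements -3, -9, -27, -81 scale by a factor of 3 each step.
step 5: -122 − 243 → p=-365
step 6: -365 − 729 → p=-1094

p=-1094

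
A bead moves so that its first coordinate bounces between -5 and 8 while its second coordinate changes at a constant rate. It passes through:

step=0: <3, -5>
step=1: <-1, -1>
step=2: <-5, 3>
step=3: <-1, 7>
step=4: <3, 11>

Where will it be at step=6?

<5, 19>

The first coordinate travels 4 per step and bounces off the walls at -5 and 8.
  step 5: 3 → 7
  step 6: 7 → 5
The second coordinate changes by +4 each step: at step 6 it is 19.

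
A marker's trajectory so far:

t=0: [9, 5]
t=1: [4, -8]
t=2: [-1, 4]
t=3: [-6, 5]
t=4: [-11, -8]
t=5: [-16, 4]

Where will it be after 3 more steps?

[-31, 4]

The first coordinate changes by -5 each step, so at step 8 it is 9 + 8·(-5) = -31.
The second coordinate repeats the cycle [5, -8, 4] with period 3; step 8 mod 3 = 2, giving 4.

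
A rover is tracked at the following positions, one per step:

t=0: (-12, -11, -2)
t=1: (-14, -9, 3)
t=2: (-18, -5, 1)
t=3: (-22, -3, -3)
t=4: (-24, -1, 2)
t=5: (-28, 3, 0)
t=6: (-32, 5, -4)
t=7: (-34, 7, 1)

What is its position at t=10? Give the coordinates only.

(-44, 15, 0)

Step-to-step displacements: (-2, +2, +5), (-4, +4, -2), (-4, +2, -4), (-2, +2, +5), (-4, +4, -2), (-4, +2, -4), (-2, +2, +5) — a repeating cycle of length 3.
step 8: apply (-4, +4, -2) → (-38, 11, -1)
step 9: apply (-4, +2, -4) → (-42, 13, -5)
step 10: apply (-2, +2, +5) → (-44, 15, 0)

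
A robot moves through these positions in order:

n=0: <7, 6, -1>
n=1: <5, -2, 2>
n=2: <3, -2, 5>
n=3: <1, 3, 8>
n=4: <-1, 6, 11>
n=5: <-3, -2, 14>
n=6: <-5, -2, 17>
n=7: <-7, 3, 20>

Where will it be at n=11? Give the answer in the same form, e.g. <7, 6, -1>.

First: linear, -2 per step → -15 at step 11.
Second: cycles through 6, -2, -2, 3 every 4 steps. Step 11 lands at position 3 of the cycle → 3.
Third: linear, +3 per step → 32 at step 11.

<-15, 3, 32>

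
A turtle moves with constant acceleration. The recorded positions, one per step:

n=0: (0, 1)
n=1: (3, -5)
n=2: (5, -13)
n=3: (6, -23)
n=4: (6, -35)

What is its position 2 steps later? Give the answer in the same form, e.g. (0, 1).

(3, -65)

First differences are (+3, -6), (+2, -8), (+1, -10), (+0, -12); their common second difference is (-1, -2) (constant acceleration).
step 5: (6, -35) + (-1, -14) → (5, -49)
step 6: (5, -49) + (-2, -16) → (3, -65)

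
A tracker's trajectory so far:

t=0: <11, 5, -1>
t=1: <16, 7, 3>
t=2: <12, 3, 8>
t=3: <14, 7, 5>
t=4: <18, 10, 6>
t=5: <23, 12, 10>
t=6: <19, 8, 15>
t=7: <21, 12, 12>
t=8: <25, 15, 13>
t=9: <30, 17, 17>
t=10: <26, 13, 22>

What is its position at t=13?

Step-to-step displacements: <+5, +2, +4>, <-4, -4, +5>, <+2, +4, -3>, <+4, +3, +1>, <+5, +2, +4>, <-4, -4, +5>, <+2, +4, -3>, <+4, +3, +1>, <+5, +2, +4>, <-4, -4, +5> — a repeating cycle of length 4.
step 11: apply <+2, +4, -3> → <28, 17, 19>
step 12: apply <+4, +3, +1> → <32, 20, 20>
step 13: apply <+5, +2, +4> → <37, 22, 24>

<37, 22, 24>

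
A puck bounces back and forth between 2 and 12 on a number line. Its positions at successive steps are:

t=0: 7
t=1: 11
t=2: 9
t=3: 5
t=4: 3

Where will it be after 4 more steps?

5

The value travels 4 per step and bounces off the walls at 2 and 12.
  step 5: 3 → 7
  step 6: 7 → 11
  step 7: 11 → 9
  step 8: 9 → 5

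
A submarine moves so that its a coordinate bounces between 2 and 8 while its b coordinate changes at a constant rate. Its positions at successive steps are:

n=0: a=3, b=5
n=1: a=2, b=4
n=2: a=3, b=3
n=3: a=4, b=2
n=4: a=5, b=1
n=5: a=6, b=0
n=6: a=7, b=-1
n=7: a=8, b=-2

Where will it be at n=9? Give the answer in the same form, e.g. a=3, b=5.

The a coordinate reflects between 2 and 8, moving 1 per step.
  step 8: 8 → 7
  step 9: 7 → 6
The b coordinate changes by -1 each step: at step 9 it is -4.

a=6, b=-4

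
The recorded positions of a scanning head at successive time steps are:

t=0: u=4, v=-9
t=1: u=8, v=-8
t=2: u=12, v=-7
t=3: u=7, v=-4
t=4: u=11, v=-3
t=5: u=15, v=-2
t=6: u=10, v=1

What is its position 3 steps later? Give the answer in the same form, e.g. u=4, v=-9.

u=13, v=6

Step-to-step displacements: (+4, +1), (+4, +1), (-5, +3), (+4, +1), (+4, +1), (-5, +3) — a repeating cycle of length 3.
step 7: apply (+4, +1) → u=14, v=2
step 8: apply (+4, +1) → u=18, v=3
step 9: apply (-5, +3) → u=13, v=6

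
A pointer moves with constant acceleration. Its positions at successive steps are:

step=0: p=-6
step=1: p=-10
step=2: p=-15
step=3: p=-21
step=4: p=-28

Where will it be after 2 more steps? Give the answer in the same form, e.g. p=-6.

Taking differences between consecutive positions: -4, -5, -6, -7. These grow by -1 each step.
step 5: -28 − 8 → p=-36
step 6: -36 − 9 → p=-45

p=-45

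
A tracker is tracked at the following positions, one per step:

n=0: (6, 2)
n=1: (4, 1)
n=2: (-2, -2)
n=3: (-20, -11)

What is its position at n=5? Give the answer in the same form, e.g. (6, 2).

Step-to-step displacements: (-2, -1), (-6, -3), (-18, -9); each is 3× the previous.
step 4: (-20, -11) + (-54, -27) → (-74, -38)
step 5: (-74, -38) + (-162, -81) → (-236, -119)

(-236, -119)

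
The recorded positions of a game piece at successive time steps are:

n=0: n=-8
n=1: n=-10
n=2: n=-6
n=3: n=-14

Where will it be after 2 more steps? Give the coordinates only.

The jumps are -2, +4, -8 — a geometric progression with ratio -2.
step 4: -14 + 16 → n=2
step 5: 2 − 32 → n=-30

n=-30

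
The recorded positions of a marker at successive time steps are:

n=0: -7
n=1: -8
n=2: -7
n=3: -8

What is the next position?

The jumps are -1, +1, -1 — a geometric progression with ratio -1.
step 4: -8 + 1 → -7

-7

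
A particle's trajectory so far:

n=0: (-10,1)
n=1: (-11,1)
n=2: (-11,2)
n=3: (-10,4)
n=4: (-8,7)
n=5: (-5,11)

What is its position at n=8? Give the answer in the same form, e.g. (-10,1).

(10,29)

First differences are (-1,+0), (+0,+1), (+1,+2), (+2,+3), (+3,+4); their common second difference is (+1,+1) (constant acceleration).
step 6: (-5,11) + (+4,+5) → (-1,16)
step 7: (-1,16) + (+5,+6) → (4,22)
step 8: (4,22) + (+6,+7) → (10,29)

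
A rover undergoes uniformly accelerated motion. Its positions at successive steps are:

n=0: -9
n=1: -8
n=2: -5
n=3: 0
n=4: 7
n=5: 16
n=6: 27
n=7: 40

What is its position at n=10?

Successive displacements: +1, +3, +5, +7, +9, +11, +13 — each changes by +2.
step 8: 40 + 15 → 55
step 9: 55 + 17 → 72
step 10: 72 + 19 → 91

91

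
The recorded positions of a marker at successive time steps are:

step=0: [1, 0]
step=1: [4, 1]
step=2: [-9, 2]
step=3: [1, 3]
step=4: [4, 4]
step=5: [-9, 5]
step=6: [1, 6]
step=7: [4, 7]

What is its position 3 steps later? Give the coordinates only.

[4, 10]

First: cycles through 1, 4, -9 every 3 steps. Step 10 lands at position 1 of the cycle → 4.
Second: linear, +1 per step → 10 at step 10.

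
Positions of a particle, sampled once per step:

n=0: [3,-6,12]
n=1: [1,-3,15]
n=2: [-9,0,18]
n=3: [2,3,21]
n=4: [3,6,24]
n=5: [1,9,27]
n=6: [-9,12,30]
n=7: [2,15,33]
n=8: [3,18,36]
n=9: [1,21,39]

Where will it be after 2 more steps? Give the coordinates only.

[2,27,45]

The first coordinate repeats the cycle [3, 1, -9, 2] with period 4; step 11 mod 4 = 3, giving 2.
The second coordinate changes by +3 each step, so at step 11 it is -6 + 11·(3) = 27.
The third coordinate changes by +3 each step, so at step 11 it is 12 + 11·(3) = 45.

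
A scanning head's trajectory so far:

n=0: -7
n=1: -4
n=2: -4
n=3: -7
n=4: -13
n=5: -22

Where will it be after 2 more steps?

-49

Successive displacements: +3, +0, -3, -6, -9 — each changes by -3.
step 6: -22 − 12 → -34
step 7: -34 − 15 → -49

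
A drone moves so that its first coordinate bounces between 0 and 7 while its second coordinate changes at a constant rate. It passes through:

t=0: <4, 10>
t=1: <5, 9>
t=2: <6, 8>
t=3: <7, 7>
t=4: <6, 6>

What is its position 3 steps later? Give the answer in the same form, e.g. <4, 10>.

The first coordinate reflects between 0 and 7, moving 1 per step.
  step 5: 6 → 5
  step 6: 5 → 4
  step 7: 4 → 3
The second coordinate changes by -1 each step: at step 7 it is 3.

<3, 3>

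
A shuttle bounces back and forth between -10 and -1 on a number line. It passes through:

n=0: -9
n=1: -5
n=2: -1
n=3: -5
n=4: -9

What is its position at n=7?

The value reflects between -10 and -1, moving 4 per step.
  step 5: -9 → -7
  step 6: -7 → -3
  step 7: -3 → -3

-3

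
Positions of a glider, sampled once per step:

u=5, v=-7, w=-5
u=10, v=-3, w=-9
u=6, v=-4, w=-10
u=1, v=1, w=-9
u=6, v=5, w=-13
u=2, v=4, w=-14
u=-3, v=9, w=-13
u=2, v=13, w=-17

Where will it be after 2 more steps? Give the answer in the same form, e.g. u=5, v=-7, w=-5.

Step-to-step displacements: (+5,+4,-4), (-4,-1,-1), (-5,+5,+1), (+5,+4,-4), (-4,-1,-1), (-5,+5,+1), (+5,+4,-4) — a repeating cycle of length 3.
step 8: apply (-4,-1,-1) → u=-2, v=12, w=-18
step 9: apply (-5,+5,+1) → u=-7, v=17, w=-17

u=-7, v=17, w=-17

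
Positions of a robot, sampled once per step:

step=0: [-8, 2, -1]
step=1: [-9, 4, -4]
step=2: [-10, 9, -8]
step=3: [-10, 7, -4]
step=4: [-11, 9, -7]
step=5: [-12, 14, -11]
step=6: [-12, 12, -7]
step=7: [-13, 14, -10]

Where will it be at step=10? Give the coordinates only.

Step-to-step displacements: [-1, +2, -3], [-1, +5, -4], [+0, -2, +4], [-1, +2, -3], [-1, +5, -4], [+0, -2, +4], [-1, +2, -3] — a repeating cycle of length 3.
step 8: apply [-1, +5, -4] → [-14, 19, -14]
step 9: apply [+0, -2, +4] → [-14, 17, -10]
step 10: apply [-1, +2, -3] → [-15, 19, -13]

[-15, 19, -13]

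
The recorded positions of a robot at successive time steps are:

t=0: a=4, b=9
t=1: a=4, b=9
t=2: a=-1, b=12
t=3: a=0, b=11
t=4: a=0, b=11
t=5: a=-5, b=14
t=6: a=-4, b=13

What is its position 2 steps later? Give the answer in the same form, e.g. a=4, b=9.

a=-9, b=16

Step-to-step displacements: (+0, +0), (-5, +3), (+1, -1), (+0, +0), (-5, +3), (+1, -1) — a repeating cycle of length 3.
step 7: apply (+0, +0) → a=-4, b=13
step 8: apply (-5, +3) → a=-9, b=16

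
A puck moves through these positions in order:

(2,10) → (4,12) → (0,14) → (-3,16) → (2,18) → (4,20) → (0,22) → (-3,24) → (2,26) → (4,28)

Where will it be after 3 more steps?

(2,34)

First: cycles through 2, 4, 0, -3 every 4 steps. Step 12 lands at position 0 of the cycle → 2.
Second: linear, +2 per step → 34 at step 12.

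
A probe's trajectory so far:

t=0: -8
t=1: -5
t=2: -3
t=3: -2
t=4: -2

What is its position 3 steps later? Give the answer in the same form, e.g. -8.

-8

Taking differences between consecutive positions: +3, +2, +1, +0. These grow by -1 each step.
step 5: -2 − 1 → -3
step 6: -3 − 2 → -5
step 7: -5 − 3 → -8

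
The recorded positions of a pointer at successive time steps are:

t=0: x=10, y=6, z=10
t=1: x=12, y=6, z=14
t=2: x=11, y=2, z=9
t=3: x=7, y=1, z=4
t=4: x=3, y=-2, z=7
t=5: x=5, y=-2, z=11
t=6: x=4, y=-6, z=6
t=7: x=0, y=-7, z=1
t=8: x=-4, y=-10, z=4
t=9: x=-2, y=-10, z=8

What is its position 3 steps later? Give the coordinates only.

Differencing gives (+2, +0, +4), (-1, -4, -5), (-4, -1, -5), (-4, -3, +3), (+2, +0, +4), (-1, -4, -5), (-4, -1, -5), (-4, -3, +3), (+2, +0, +4). This is the pattern (+2, +0, +4), (-1, -4, -5), (-4, -1, -5), (-4, -3, +3) repeated.
step 10: apply (-1, -4, -5) → x=-3, y=-14, z=3
step 11: apply (-4, -1, -5) → x=-7, y=-15, z=-2
step 12: apply (-4, -3, +3) → x=-11, y=-18, z=1

x=-11, y=-18, z=1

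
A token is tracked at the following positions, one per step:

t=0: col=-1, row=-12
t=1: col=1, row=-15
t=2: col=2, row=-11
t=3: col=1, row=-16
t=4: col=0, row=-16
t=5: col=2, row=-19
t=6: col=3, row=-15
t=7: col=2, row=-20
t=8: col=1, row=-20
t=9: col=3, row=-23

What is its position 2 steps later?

col=3, row=-24

Step-to-step displacements: (+2, -3), (+1, +4), (-1, -5), (-1, +0), (+2, -3), (+1, +4), (-1, -5), (-1, +0), (+2, -3) — a repeating cycle of length 4.
step 10: apply (+1, +4) → col=4, row=-19
step 11: apply (-1, -5) → col=3, row=-24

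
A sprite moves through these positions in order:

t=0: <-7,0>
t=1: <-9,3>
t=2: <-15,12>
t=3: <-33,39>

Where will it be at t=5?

Step-to-step displacements: <-2,+3>, <-6,+9>, <-18,+27>; each is 3× the previous.
step 4: <-33,39> + <-54,+81> → <-87,120>
step 5: <-87,120> + <-162,+243> → <-249,363>

<-249,363>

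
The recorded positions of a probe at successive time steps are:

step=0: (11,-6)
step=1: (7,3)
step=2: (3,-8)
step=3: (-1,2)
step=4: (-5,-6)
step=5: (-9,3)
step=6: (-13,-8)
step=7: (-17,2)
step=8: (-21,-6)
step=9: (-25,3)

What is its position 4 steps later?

The first coordinate changes by -4 each step, so at step 13 it is 11 + 13·(-4) = -41.
The second coordinate repeats the cycle [-6, 3, -8, 2] with period 4; step 13 mod 4 = 1, giving 3.

(-41,3)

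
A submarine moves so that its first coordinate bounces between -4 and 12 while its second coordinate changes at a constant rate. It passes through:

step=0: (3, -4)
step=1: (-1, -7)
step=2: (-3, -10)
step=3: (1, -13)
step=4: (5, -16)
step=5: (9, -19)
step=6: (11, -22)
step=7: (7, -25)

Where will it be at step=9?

(-1, -31)

The first coordinate reflects between -4 and 12, moving 4 per step.
  step 8: 7 → 3
  step 9: 3 → -1
The second coordinate changes by -3 each step: at step 9 it is -31.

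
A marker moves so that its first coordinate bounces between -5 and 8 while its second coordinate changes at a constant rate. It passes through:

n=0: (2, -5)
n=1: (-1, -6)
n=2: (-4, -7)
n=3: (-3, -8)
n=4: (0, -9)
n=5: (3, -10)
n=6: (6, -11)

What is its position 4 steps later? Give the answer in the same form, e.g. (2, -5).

(-2, -15)

The first coordinate reflects between -5 and 8, moving 3 per step.
  step 7: 6 → 7
  step 8: 7 → 4
  step 9: 4 → 1
  step 10: 1 → -2
The second coordinate changes by -1 each step: at step 10 it is -15.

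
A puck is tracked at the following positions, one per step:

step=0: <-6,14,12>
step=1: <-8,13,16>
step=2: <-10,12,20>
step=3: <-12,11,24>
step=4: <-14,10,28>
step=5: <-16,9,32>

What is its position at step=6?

<-18,8,36>

Constant displacement of <-2,-1,+4> per step.
step 6: <-16,9,32> + <-2,-1,+4> → <-18,8,36>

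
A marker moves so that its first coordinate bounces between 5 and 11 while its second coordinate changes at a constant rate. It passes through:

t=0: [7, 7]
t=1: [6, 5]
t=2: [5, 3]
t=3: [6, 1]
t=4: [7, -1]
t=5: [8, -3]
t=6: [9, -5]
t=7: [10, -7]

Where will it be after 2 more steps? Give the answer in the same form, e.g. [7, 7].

[10, -11]

The first coordinate travels 1 per step and bounces off the walls at 5 and 11.
  step 8: 10 → 11
  step 9: 11 → 10
The second coordinate changes by -2 each step: at step 9 it is -11.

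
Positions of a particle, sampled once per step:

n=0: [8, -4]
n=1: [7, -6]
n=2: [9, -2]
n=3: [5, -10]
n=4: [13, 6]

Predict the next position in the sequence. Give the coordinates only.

[-3, -26]

Consecutive displacements [-1, -2], [+2, +4], [-4, -8], [+8, +16] scale by a factor of -2 each step.
step 5: [13, 6] + [-16, -32] → [-3, -26]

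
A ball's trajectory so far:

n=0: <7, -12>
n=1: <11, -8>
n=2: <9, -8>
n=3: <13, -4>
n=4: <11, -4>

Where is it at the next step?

The moves between consecutive positions are <+4, +4>, <-2, +0>, <+4, +4>, <-2, +0>; they repeat the 2-cycle [<+4, +4>, <-2, +0>].
step 5: apply <+4, +4> → <15, 0>

<15, 0>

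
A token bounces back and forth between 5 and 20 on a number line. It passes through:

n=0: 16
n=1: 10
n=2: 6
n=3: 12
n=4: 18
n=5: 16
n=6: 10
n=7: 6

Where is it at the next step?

The value travels 6 per step and bounces off the walls at 5 and 20.
  step 8: 6 → 12

12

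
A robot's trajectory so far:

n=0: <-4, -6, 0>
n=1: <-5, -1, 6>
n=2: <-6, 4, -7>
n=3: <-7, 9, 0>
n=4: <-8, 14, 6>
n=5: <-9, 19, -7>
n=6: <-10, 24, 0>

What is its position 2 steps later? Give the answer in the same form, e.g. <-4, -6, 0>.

<-12, 34, -7>

First: linear, -1 per step → -12 at step 8.
Second: linear, +5 per step → 34 at step 8.
Third: cycles through 0, 6, -7 every 3 steps. Step 8 lands at position 2 of the cycle → -7.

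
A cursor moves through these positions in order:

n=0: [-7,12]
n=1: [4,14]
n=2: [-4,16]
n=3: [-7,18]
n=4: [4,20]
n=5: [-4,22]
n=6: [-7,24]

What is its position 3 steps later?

First: cycles through -7, 4, -4 every 3 steps. Step 9 lands at position 0 of the cycle → -7.
Second: linear, +2 per step → 30 at step 9.

[-7,30]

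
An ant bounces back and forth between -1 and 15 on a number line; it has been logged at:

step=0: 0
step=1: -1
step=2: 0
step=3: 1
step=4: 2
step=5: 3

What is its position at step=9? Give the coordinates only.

7

The value reflects between -1 and 15, moving 1 per step.
  step 6: 3 → 4
  step 7: 4 → 5
  step 8: 5 → 6
  step 9: 6 → 7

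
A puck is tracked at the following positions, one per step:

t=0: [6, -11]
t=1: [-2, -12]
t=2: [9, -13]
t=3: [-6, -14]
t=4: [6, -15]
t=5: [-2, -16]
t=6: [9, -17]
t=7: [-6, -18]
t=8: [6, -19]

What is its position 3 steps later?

First: cycles through 6, -2, 9, -6 every 4 steps. Step 11 lands at position 3 of the cycle → -6.
Second: linear, -1 per step → -22 at step 11.

[-6, -22]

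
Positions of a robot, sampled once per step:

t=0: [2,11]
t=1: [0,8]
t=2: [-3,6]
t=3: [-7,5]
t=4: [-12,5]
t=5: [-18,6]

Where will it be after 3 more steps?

First differences are [-2,-3], [-3,-2], [-4,-1], [-5,+0], [-6,+1]; their common second difference is [-1,+1] (constant acceleration).
step 6: [-18,6] + [-7,+2] → [-25,8]
step 7: [-25,8] + [-8,+3] → [-33,11]
step 8: [-33,11] + [-9,+4] → [-42,15]

[-42,15]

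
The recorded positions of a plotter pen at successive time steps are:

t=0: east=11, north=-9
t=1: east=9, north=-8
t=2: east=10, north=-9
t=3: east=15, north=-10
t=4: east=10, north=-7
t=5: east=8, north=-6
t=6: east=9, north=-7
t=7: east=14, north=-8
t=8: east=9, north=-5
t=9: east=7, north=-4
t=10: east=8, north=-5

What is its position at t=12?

east=8, north=-3

Step-to-step displacements: (-2, +1), (+1, -1), (+5, -1), (-5, +3), (-2, +1), (+1, -1), (+5, -1), (-5, +3), (-2, +1), (+1, -1) — a repeating cycle of length 4.
step 11: apply (+5, -1) → east=13, north=-6
step 12: apply (-5, +3) → east=8, north=-3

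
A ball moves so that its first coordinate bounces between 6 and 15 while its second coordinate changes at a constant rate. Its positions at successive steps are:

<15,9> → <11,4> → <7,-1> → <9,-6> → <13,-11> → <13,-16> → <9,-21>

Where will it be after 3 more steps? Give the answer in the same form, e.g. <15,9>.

The first coordinate reflects between 6 and 15, moving 4 per step.
  step 7: 9 → 7
  step 8: 7 → 11
  step 9: 11 → 15
The second coordinate changes by -5 each step: at step 9 it is -36.

<15,-36>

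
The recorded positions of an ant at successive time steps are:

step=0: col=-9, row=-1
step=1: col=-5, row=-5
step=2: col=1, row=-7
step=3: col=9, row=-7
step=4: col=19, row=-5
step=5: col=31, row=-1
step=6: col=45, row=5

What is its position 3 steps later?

col=99, row=35

Taking differences between consecutive positions: (+4, -4), (+6, -2), (+8, +0), (+10, +2), (+12, +4), (+14, +6). These grow by (+2, +2) each step.
step 7: col=45, row=5 + (+16, +8) → col=61, row=13
step 8: col=61, row=13 + (+18, +10) → col=79, row=23
step 9: col=79, row=23 + (+20, +12) → col=99, row=35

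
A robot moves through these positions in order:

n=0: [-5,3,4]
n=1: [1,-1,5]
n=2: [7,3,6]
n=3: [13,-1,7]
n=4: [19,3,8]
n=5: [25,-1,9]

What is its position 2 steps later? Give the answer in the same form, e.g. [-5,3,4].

[37,-1,11]

First: linear, +6 per step → 37 at step 7.
Second: cycles through 3, -1 every 2 steps. Step 7 lands at position 1 of the cycle → -1.
Third: linear, +1 per step → 11 at step 7.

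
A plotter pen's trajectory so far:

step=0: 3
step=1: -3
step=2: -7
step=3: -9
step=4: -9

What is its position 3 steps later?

3

Successive displacements: -6, -4, -2, +0 — each changes by +2.
step 5: -9 + 2 → -7
step 6: -7 + 4 → -3
step 7: -3 + 6 → 3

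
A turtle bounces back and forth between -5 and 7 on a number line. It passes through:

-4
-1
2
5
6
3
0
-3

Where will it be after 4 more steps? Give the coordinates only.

The value reflects between -5 and 7, moving 3 per step.
  step 8: -3 → -4
  step 9: -4 → -1
  step 10: -1 → 2
  step 11: 2 → 5

5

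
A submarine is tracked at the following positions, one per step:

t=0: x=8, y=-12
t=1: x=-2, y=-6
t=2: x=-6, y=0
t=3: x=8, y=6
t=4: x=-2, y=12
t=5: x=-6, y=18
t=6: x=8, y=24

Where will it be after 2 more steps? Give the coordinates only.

X: cycles through 8, -2, -6 every 3 steps. Step 8 lands at position 2 of the cycle → -6.
Y: linear, +6 per step → 36 at step 8.

x=-6, y=36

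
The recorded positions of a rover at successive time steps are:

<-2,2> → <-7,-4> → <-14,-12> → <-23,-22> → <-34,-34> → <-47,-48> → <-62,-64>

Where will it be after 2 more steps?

<-98,-102>

Taking differences between consecutive positions: <-5,-6>, <-7,-8>, <-9,-10>, <-11,-12>, <-13,-14>, <-15,-16>. These grow by <-2,-2> each step.
step 7: <-62,-64> + <-17,-18> → <-79,-82>
step 8: <-79,-82> + <-19,-20> → <-98,-102>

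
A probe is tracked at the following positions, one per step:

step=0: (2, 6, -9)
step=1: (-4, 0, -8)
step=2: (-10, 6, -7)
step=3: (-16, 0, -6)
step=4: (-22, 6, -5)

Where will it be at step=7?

First: linear, -6 per step → -40 at step 7.
Second: cycles through 6, 0 every 2 steps. Step 7 lands at position 1 of the cycle → 0.
Third: linear, +1 per step → -2 at step 7.

(-40, 0, -2)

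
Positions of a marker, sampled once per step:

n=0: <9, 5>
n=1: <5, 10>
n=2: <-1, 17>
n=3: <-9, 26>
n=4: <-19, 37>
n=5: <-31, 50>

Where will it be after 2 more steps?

<-61, 82>

Successive displacements: <-4, +5>, <-6, +7>, <-8, +9>, <-10, +11>, <-12, +13> — each changes by <-2, +2>.
step 6: <-31, 50> + <-14, +15> → <-45, 65>
step 7: <-45, 65> + <-16, +17> → <-61, 82>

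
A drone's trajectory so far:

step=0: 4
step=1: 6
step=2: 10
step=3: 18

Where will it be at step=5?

Step-to-step displacements: +2, +4, +8; each is 2× the previous.
step 4: 18 + 16 → 34
step 5: 34 + 32 → 66

66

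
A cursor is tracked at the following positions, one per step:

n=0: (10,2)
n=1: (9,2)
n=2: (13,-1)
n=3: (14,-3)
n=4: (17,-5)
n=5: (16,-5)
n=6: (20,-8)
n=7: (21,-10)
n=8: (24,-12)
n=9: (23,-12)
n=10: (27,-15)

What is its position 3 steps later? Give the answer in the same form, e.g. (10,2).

(30,-19)

Step-to-step displacements: (-1,+0), (+4,-3), (+1,-2), (+3,-2), (-1,+0), (+4,-3), (+1,-2), (+3,-2), (-1,+0), (+4,-3) — a repeating cycle of length 4.
step 11: apply (+1,-2) → (28,-17)
step 12: apply (+3,-2) → (31,-19)
step 13: apply (-1,+0) → (30,-19)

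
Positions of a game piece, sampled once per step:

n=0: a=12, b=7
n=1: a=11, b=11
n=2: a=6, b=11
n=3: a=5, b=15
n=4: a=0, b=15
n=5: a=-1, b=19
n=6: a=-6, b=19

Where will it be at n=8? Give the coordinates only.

Step-to-step displacements: (-1, +4), (-5, +0), (-1, +4), (-5, +0), (-1, +4), (-5, +0) — a repeating cycle of length 2.
step 7: apply (-1, +4) → a=-7, b=23
step 8: apply (-5, +0) → a=-12, b=23

a=-12, b=23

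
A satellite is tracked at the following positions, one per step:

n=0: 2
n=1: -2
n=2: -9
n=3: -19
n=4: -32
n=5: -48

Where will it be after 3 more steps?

-114

Successive displacements: -4, -7, -10, -13, -16 — each changes by -3.
step 6: -48 − 19 → -67
step 7: -67 − 22 → -89
step 8: -89 − 25 → -114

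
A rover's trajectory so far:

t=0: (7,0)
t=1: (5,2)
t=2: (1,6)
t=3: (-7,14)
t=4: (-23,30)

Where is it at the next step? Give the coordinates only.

Consecutive displacements (-2,+2), (-4,+4), (-8,+8), (-16,+16) scale by a factor of 2 each step.
step 5: (-23,30) + (-32,+32) → (-55,62)

(-55,62)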